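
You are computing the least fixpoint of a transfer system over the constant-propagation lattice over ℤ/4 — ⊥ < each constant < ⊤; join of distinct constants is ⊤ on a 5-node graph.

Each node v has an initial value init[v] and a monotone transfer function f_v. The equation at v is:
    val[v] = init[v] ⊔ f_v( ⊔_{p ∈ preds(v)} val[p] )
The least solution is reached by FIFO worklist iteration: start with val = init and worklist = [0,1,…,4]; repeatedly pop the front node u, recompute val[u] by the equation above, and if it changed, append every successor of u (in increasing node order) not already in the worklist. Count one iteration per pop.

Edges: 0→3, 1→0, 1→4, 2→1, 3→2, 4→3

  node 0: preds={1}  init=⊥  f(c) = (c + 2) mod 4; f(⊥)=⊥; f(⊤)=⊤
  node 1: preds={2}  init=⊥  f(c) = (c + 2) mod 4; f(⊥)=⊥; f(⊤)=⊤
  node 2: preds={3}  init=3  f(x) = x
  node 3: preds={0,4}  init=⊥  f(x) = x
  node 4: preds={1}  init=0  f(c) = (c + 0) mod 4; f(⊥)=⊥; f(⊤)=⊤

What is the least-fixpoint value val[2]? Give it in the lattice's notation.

⊤

Iteration log — 13 steps:
  step 1. node 0  ⊔preds=⊥  new=⊥  stable
  step 2. node 1  ⊔preds=3  new=1  old=⊥  +wl: 0
  step 3. node 2  ⊔preds=⊥  new=3  stable
  step 4. node 3  ⊔preds=0  new=0  old=⊥  +wl: 2
  step 5. node 4  ⊔preds=1  new=⊤  old=0  +wl: 3
  step 6. node 0  ⊔preds=1  new=3  old=⊥  +wl: 
  step 7. node 2  ⊔preds=0  new=⊤  old=3  +wl: 1
  step 8. node 3  ⊔preds=⊤  new=⊤  old=0  +wl: 2
  step 9. node 1  ⊔preds=⊤  new=⊤  old=1  +wl: 0,4
  step 10. node 2  ⊔preds=⊤  new=⊤  stable
  step 11. node 0  ⊔preds=⊤  new=⊤  old=3  +wl: 3
  step 12. node 4  ⊔preds=⊤  new=⊤  stable
  step 13. node 3  ⊔preds=⊤  new=⊤  stable

Least fixpoint reached:
  node 0: ⊤
  node 1: ⊤
  node 2: ⊤
  node 3: ⊤
  node 4: ⊤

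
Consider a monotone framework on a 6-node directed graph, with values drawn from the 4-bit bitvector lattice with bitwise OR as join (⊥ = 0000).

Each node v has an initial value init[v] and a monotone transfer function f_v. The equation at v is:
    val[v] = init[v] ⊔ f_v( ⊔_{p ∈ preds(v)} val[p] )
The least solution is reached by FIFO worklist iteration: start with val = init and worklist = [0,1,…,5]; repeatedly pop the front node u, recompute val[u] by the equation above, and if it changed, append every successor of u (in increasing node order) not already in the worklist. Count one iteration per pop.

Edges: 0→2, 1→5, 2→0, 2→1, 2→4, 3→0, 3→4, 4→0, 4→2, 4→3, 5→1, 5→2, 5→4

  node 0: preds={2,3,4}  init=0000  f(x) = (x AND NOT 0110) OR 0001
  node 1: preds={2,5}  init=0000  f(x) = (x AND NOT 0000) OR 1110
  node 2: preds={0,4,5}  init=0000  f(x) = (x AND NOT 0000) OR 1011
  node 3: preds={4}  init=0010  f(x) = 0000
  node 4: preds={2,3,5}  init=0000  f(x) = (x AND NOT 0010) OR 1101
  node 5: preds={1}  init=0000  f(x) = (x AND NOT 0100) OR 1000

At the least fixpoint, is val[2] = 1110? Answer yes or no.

Iteration log — 16 steps:
  step 1. node 0  ⊔preds=0010  new=0001  old=0000  +wl: 
  step 2. node 1  ⊔preds=0000  new=1110  old=0000  +wl: 
  step 3. node 2  ⊔preds=0001  new=1011  old=0000  +wl: 0,1
  step 4. node 3  ⊔preds=0000  new=0010  stable
  step 5. node 4  ⊔preds=1011  new=1101  old=0000  +wl: 2,3
  step 6. node 5  ⊔preds=1110  new=1010  old=0000  +wl: 4
  step 7. node 0  ⊔preds=1111  new=1001  old=0001  +wl: 
  step 8. node 1  ⊔preds=1011  new=1111  old=1110  +wl: 5
  step 9. node 2  ⊔preds=1111  new=1111  old=1011  +wl: 0,1
  step 10. node 3  ⊔preds=1101  new=0010  stable
  step 11. node 4  ⊔preds=1111  new=1101  stable
  step 12. node 5  ⊔preds=1111  new=1011  old=1010  +wl: 2,4
  step 13. node 0  ⊔preds=1111  new=1001  stable
  step 14. node 1  ⊔preds=1111  new=1111  stable
  step 15. node 2  ⊔preds=1111  new=1111  stable
  step 16. node 4  ⊔preds=1111  new=1101  stable

Least fixpoint reached:
  node 0: 1001
  node 1: 1111
  node 2: 1111
  node 3: 0010
  node 4: 1101
  node 5: 1011

no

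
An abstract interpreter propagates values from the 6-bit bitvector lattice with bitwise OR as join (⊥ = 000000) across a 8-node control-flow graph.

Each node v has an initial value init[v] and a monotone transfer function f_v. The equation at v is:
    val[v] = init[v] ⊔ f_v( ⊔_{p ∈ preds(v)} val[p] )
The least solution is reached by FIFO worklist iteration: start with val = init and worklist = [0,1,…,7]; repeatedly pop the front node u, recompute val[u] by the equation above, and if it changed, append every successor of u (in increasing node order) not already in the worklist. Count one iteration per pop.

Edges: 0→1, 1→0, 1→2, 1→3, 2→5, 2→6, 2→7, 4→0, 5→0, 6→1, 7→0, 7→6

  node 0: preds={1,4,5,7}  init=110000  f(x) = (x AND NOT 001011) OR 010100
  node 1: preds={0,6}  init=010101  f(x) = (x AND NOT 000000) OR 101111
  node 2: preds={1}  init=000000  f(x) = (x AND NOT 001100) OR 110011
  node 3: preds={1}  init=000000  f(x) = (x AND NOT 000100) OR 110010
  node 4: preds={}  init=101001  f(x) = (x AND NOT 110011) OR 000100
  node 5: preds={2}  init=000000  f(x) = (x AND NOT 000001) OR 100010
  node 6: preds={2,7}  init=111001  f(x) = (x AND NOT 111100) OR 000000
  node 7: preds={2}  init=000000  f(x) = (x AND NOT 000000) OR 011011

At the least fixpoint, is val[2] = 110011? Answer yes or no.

yes

Iteration log — 11 steps:
  step 1. node 0  ⊔preds=111101  new=110100  old=110000  +wl: 
  step 2. node 1  ⊔preds=111101  new=111111  old=010101  +wl: 0
  step 3. node 2  ⊔preds=111111  new=110011  old=000000  +wl: 
  step 4. node 3  ⊔preds=111111  new=111011  old=000000  +wl: 
  step 5. node 4  ⊔preds=000000  new=101101  old=101001  +wl: 
  step 6. node 5  ⊔preds=110011  new=110010  old=000000  +wl: 
  step 7. node 6  ⊔preds=110011  new=111011  old=111001  +wl: 1
  step 8. node 7  ⊔preds=110011  new=111011  old=000000  +wl: 6
  step 9. node 0  ⊔preds=111111  new=110100  stable
  step 10. node 1  ⊔preds=111111  new=111111  stable
  step 11. node 6  ⊔preds=111011  new=111011  stable

Least fixpoint reached:
  node 0: 110100
  node 1: 111111
  node 2: 110011
  node 3: 111011
  node 4: 101101
  node 5: 110010
  node 6: 111011
  node 7: 111011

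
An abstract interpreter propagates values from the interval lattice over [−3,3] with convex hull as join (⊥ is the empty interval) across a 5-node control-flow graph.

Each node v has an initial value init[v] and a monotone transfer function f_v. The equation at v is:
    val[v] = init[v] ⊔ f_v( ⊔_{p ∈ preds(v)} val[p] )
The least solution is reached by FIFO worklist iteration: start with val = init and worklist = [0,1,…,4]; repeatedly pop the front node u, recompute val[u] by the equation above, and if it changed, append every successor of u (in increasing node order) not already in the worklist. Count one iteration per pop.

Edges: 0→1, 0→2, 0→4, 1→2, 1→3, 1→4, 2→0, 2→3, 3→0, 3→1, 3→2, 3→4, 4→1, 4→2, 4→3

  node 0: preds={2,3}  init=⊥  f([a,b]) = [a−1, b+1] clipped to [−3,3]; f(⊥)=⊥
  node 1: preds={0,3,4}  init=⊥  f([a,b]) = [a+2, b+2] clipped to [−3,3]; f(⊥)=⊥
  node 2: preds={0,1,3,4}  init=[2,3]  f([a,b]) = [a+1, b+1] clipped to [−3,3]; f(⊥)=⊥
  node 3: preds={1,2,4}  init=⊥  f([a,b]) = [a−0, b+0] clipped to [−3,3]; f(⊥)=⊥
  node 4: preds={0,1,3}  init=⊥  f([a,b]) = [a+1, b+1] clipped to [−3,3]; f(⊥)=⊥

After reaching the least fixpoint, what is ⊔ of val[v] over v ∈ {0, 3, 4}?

Trace (9 dequeues):
  [1] u=0 | in [2,3] | out [1,3] | prev ⊥ | push {}
  [2] u=1 | in [1,3] | out [3,3] | prev ⊥ | push {}
  [3] u=2 | in [1,3] | out [2,3] | ==
  [4] u=3 | in [2,3] | out [2,3] | prev ⊥ | push {0,1,2}
  [5] u=4 | in [1,3] | out [2,3] | prev ⊥ | push {3}
  [6] u=0 | in [2,3] | out [1,3] | ==
  [7] u=1 | in [1,3] | out [3,3] | ==
  [8] u=2 | in [1,3] | out [2,3] | ==
  [9] u=3 | in [2,3] | out [2,3] | ==

Converged values:
  [0] [1,3]
  [1] [3,3]
  [2] [2,3]
  [3] [2,3]
  [4] [2,3]

[1,3]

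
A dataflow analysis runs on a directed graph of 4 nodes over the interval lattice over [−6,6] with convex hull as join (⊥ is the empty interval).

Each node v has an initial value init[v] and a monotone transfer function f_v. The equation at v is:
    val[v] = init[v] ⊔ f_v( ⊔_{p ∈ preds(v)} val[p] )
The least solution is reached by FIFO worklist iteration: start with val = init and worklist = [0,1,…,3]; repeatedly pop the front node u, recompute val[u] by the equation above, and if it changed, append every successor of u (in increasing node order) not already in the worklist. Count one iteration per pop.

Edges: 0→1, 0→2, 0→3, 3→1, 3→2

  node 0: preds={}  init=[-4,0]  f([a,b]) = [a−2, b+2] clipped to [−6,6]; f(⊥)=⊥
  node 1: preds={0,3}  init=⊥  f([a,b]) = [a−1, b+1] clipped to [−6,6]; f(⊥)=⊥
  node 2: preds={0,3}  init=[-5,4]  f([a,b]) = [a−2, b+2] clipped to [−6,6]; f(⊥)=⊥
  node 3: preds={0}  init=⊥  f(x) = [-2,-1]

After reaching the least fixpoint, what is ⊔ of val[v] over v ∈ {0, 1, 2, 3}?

Trace (6 dequeues):
  [1] u=0 | in ⊥ | out [-4,0] | ==
  [2] u=1 | in [-4,0] | out [-5,1] | prev ⊥ | push {}
  [3] u=2 | in [-4,0] | out [-6,4] | prev [-5,4] | push {}
  [4] u=3 | in [-4,0] | out [-2,-1] | prev ⊥ | push {1,2}
  [5] u=1 | in [-4,0] | out [-5,1] | ==
  [6] u=2 | in [-4,0] | out [-6,4] | ==

Converged values:
  [0] [-4,0]
  [1] [-5,1]
  [2] [-6,4]
  [3] [-2,-1]

[-6,4]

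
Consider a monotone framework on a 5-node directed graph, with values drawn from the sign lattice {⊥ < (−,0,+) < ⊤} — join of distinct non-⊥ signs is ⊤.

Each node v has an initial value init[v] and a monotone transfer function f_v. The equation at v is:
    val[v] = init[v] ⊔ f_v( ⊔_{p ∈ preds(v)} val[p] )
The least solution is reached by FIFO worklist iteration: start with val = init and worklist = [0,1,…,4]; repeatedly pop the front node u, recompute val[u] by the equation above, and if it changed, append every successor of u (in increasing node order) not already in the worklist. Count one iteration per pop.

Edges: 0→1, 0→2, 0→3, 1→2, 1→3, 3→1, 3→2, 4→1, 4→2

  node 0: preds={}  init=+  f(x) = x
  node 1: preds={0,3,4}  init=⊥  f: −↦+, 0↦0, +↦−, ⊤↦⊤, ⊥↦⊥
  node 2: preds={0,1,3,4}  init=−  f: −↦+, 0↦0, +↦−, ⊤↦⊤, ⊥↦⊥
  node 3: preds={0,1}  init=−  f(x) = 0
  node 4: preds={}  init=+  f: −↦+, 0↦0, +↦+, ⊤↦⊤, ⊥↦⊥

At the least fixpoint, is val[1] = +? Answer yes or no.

Worklist (7 pops):
  #1 pop 0: in=⊥ → + (no change)
  #2 pop 1: in=⊤ → ⊤ (was ⊥); enqueue []
  #3 pop 2: in=⊤ → ⊤ (was −); enqueue []
  #4 pop 3: in=⊤ → ⊤ (was −); enqueue [1,2]
  #5 pop 4: in=⊥ → + (no change)
  #6 pop 1: in=⊤ → ⊤ (no change)
  #7 pop 2: in=⊤ → ⊤ (no change)

Fixpoint:
  val[0] = +
  val[1] = ⊤
  val[2] = ⊤
  val[3] = ⊤
  val[4] = +

no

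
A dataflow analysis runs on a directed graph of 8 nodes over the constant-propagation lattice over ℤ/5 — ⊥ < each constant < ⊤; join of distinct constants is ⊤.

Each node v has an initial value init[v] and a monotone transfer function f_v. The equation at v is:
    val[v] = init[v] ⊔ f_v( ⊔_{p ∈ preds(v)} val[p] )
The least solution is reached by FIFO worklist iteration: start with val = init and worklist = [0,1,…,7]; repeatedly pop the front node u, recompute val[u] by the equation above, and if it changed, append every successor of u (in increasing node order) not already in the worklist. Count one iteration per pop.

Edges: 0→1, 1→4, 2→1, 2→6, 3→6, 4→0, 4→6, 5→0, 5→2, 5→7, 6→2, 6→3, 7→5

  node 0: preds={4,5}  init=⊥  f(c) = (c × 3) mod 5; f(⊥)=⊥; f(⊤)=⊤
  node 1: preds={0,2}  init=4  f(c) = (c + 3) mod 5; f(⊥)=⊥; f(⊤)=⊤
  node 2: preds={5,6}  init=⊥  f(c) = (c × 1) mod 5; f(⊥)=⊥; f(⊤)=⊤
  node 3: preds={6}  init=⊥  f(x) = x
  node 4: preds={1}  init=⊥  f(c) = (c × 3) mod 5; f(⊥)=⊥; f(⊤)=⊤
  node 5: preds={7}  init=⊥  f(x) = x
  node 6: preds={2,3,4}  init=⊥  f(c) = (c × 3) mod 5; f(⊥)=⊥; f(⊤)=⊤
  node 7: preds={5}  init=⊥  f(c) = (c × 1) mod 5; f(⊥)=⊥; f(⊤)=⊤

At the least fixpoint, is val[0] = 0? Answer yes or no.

Trace (21 dequeues):
  [1] u=0 | in ⊥ | out ⊥ | ==
  [2] u=1 | in ⊥ | out 4 | ==
  [3] u=2 | in ⊥ | out ⊥ | ==
  [4] u=3 | in ⊥ | out ⊥ | ==
  [5] u=4 | in 4 | out 2 | prev ⊥ | push {0}
  [6] u=5 | in ⊥ | out ⊥ | ==
  [7] u=6 | in 2 | out 1 | prev ⊥ | push {2,3}
  [8] u=7 | in ⊥ | out ⊥ | ==
  [9] u=0 | in 2 | out 1 | prev ⊥ | push {1}
  [10] u=2 | in 1 | out 1 | prev ⊥ | push {6}
  [11] u=3 | in 1 | out 1 | prev ⊥ | push {}
  [12] u=1 | in 1 | out 4 | ==
  [13] u=6 | in ⊤ | out ⊤ | prev 1 | push {2,3}
  [14] u=2 | in ⊤ | out ⊤ | prev 1 | push {1,6}
  [15] u=3 | in ⊤ | out ⊤ | prev 1 | push {}
  [16] u=1 | in ⊤ | out ⊤ | prev 4 | push {4}
  [17] u=6 | in ⊤ | out ⊤ | ==
  [18] u=4 | in ⊤ | out ⊤ | prev 2 | push {0,6}
  [19] u=0 | in ⊤ | out ⊤ | prev 1 | push {1}
  [20] u=6 | in ⊤ | out ⊤ | ==
  [21] u=1 | in ⊤ | out ⊤ | ==

Converged values:
  [0] ⊤
  [1] ⊤
  [2] ⊤
  [3] ⊤
  [4] ⊤
  [5] ⊥
  [6] ⊤
  [7] ⊥

no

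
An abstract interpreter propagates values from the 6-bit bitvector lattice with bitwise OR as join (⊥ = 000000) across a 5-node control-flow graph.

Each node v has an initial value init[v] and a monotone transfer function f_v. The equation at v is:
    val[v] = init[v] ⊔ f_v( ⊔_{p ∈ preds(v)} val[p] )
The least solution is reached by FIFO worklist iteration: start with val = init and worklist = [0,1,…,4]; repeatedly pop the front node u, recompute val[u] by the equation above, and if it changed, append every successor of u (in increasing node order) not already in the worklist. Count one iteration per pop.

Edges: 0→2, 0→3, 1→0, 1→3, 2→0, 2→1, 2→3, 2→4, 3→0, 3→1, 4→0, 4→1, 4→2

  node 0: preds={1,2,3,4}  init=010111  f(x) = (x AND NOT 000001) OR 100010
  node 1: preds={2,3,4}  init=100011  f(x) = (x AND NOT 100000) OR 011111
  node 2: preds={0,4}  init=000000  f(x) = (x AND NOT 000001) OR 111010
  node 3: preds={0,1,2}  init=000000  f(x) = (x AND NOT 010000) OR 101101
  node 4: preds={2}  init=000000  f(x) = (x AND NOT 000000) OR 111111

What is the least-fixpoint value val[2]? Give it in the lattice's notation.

111110

Iteration log — 9 steps:
  step 1. node 0  ⊔preds=100011  new=110111  old=010111  +wl: 
  step 2. node 1  ⊔preds=000000  new=111111  old=100011  +wl: 0
  step 3. node 2  ⊔preds=110111  new=111110  old=000000  +wl: 1
  step 4. node 3  ⊔preds=111111  new=101111  old=000000  +wl: 
  step 5. node 4  ⊔preds=111110  new=111111  old=000000  +wl: 2
  step 6. node 0  ⊔preds=111111  new=111111  old=110111  +wl: 3
  step 7. node 1  ⊔preds=111111  new=111111  stable
  step 8. node 2  ⊔preds=111111  new=111110  stable
  step 9. node 3  ⊔preds=111111  new=101111  stable

Least fixpoint reached:
  node 0: 111111
  node 1: 111111
  node 2: 111110
  node 3: 101111
  node 4: 111111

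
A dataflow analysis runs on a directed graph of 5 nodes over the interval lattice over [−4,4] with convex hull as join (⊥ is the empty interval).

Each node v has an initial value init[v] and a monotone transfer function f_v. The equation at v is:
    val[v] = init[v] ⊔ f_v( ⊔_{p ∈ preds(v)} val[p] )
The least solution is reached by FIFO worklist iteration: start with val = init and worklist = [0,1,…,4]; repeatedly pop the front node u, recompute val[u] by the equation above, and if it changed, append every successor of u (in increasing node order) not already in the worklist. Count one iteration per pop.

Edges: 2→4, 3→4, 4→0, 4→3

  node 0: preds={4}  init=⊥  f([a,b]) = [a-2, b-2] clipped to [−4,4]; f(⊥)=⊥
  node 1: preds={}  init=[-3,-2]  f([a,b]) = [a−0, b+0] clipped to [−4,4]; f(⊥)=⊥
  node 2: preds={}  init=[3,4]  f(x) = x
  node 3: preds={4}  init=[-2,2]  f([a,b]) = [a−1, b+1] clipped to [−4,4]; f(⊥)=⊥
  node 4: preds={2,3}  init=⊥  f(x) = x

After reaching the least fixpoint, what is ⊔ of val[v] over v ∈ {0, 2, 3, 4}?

[-4,4]

Iteration log — 13 steps:
  step 1. node 0  ⊔preds=⊥  new=⊥  stable
  step 2. node 1  ⊔preds=⊥  new=[-3,-2]  stable
  step 3. node 2  ⊔preds=⊥  new=[3,4]  stable
  step 4. node 3  ⊔preds=⊥  new=[-2,2]  stable
  step 5. node 4  ⊔preds=[-2,4]  new=[-2,4]  old=⊥  +wl: 0,3
  step 6. node 0  ⊔preds=[-2,4]  new=[-4,2]  old=⊥  +wl: 
  step 7. node 3  ⊔preds=[-2,4]  new=[-3,4]  old=[-2,2]  +wl: 4
  step 8. node 4  ⊔preds=[-3,4]  new=[-3,4]  old=[-2,4]  +wl: 0,3
  step 9. node 0  ⊔preds=[-3,4]  new=[-4,2]  stable
  step 10. node 3  ⊔preds=[-3,4]  new=[-4,4]  old=[-3,4]  +wl: 4
  step 11. node 4  ⊔preds=[-4,4]  new=[-4,4]  old=[-3,4]  +wl: 0,3
  step 12. node 0  ⊔preds=[-4,4]  new=[-4,2]  stable
  step 13. node 3  ⊔preds=[-4,4]  new=[-4,4]  stable

Least fixpoint reached:
  node 0: [-4,2]
  node 1: [-3,-2]
  node 2: [3,4]
  node 3: [-4,4]
  node 4: [-4,4]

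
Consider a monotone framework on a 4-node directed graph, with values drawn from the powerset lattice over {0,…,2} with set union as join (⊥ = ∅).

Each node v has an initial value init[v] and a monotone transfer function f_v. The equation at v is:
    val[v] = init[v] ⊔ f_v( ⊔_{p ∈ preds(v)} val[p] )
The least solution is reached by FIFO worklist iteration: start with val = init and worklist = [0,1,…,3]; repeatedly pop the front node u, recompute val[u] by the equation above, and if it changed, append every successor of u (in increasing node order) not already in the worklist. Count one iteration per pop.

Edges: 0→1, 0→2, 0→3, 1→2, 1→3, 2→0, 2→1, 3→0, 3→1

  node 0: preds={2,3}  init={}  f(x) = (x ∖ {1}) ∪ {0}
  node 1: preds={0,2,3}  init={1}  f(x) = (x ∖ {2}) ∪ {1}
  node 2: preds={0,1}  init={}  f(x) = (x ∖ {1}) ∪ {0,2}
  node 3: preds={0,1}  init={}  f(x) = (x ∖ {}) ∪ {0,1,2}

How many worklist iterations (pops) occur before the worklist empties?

Iteration log — 8 steps:
  step 1. node 0  ⊔preds={}  new={0}  old={}  +wl: 
  step 2. node 1  ⊔preds={0}  new={0,1}  old={1}  +wl: 
  step 3. node 2  ⊔preds={0,1}  new={0,2}  old={}  +wl: 0,1
  step 4. node 3  ⊔preds={0,1}  new={0,1,2}  old={}  +wl: 
  step 5. node 0  ⊔preds={0,1,2}  new={0,2}  old={0}  +wl: 2,3
  step 6. node 1  ⊔preds={0,1,2}  new={0,1}  stable
  step 7. node 2  ⊔preds={0,1,2}  new={0,2}  stable
  step 8. node 3  ⊔preds={0,1,2}  new={0,1,2}  stable

Least fixpoint reached:
  node 0: {0,2}
  node 1: {0,1}
  node 2: {0,2}
  node 3: {0,1,2}

8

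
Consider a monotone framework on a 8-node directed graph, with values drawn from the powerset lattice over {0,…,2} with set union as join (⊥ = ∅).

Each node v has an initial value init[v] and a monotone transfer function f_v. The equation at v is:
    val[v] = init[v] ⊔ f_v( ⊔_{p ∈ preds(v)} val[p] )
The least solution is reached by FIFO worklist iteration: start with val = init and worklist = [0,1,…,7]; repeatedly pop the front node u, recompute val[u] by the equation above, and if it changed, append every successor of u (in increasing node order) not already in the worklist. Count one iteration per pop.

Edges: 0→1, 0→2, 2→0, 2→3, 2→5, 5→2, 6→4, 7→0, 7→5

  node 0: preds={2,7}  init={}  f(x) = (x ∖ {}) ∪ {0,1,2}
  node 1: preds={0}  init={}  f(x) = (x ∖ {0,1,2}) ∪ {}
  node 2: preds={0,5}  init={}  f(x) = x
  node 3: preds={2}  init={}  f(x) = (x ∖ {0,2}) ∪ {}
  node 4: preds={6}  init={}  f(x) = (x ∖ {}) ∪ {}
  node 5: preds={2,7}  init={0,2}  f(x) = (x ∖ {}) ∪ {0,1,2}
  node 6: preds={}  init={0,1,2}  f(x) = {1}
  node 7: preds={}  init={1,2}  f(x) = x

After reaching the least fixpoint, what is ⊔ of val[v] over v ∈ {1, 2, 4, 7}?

{0,1,2}

Iteration log — 10 steps:
  step 1. node 0  ⊔preds={1,2}  new={0,1,2}  old={}  +wl: 
  step 2. node 1  ⊔preds={0,1,2}  new={}  stable
  step 3. node 2  ⊔preds={0,1,2}  new={0,1,2}  old={}  +wl: 0
  step 4. node 3  ⊔preds={0,1,2}  new={1}  old={}  +wl: 
  step 5. node 4  ⊔preds={0,1,2}  new={0,1,2}  old={}  +wl: 
  step 6. node 5  ⊔preds={0,1,2}  new={0,1,2}  old={0,2}  +wl: 2
  step 7. node 6  ⊔preds={}  new={0,1,2}  stable
  step 8. node 7  ⊔preds={}  new={1,2}  stable
  step 9. node 0  ⊔preds={0,1,2}  new={0,1,2}  stable
  step 10. node 2  ⊔preds={0,1,2}  new={0,1,2}  stable

Least fixpoint reached:
  node 0: {0,1,2}
  node 1: {}
  node 2: {0,1,2}
  node 3: {1}
  node 4: {0,1,2}
  node 5: {0,1,2}
  node 6: {0,1,2}
  node 7: {1,2}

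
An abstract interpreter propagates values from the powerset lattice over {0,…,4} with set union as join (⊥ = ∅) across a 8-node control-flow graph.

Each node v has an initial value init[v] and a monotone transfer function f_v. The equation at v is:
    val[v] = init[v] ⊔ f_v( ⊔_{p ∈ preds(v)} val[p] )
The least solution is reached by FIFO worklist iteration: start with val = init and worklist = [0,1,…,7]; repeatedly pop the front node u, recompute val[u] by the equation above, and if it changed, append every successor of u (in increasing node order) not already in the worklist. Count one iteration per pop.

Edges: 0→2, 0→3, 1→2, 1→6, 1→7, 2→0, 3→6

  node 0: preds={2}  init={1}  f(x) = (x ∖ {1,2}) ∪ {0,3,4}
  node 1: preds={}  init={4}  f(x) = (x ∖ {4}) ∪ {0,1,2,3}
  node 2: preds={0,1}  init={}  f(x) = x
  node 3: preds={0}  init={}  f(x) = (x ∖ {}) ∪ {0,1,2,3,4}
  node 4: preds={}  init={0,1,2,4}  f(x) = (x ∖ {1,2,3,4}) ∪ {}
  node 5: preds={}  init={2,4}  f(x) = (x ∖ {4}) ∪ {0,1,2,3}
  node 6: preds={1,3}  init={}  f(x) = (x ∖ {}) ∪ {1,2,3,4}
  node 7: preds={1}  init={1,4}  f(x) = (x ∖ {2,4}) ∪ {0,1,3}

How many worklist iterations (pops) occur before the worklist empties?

Trace (9 dequeues):
  [1] u=0 | in {} | out {0,1,3,4} | prev {1} | push {}
  [2] u=1 | in {} | out {0,1,2,3,4} | prev {4} | push {}
  [3] u=2 | in {0,1,2,3,4} | out {0,1,2,3,4} | prev {} | push {0}
  [4] u=3 | in {0,1,3,4} | out {0,1,2,3,4} | prev {} | push {}
  [5] u=4 | in {} | out {0,1,2,4} | ==
  [6] u=5 | in {} | out {0,1,2,3,4} | prev {2,4} | push {}
  [7] u=6 | in {0,1,2,3,4} | out {0,1,2,3,4} | prev {} | push {}
  [8] u=7 | in {0,1,2,3,4} | out {0,1,3,4} | prev {1,4} | push {}
  [9] u=0 | in {0,1,2,3,4} | out {0,1,3,4} | ==

Converged values:
  [0] {0,1,3,4}
  [1] {0,1,2,3,4}
  [2] {0,1,2,3,4}
  [3] {0,1,2,3,4}
  [4] {0,1,2,4}
  [5] {0,1,2,3,4}
  [6] {0,1,2,3,4}
  [7] {0,1,3,4}

9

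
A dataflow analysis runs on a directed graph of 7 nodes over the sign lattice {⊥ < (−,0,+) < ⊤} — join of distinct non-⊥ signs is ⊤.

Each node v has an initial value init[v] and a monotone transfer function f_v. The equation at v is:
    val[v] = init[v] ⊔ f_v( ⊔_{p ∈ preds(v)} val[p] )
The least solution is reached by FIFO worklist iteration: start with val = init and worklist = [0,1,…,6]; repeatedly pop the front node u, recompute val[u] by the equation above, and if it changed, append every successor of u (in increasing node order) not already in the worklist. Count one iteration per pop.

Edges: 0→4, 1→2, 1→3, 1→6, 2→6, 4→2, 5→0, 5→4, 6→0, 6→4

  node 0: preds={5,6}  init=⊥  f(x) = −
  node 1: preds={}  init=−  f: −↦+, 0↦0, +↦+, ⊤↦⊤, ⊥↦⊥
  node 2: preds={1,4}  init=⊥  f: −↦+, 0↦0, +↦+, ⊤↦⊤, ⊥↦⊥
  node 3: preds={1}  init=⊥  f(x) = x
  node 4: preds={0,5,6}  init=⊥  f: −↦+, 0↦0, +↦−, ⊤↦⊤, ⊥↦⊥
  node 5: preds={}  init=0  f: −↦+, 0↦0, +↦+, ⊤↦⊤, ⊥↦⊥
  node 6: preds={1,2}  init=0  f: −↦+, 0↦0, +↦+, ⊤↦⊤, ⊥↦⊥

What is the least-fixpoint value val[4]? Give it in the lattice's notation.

Trace (11 dequeues):
  [1] u=0 | in 0 | out − | prev ⊥ | push {}
  [2] u=1 | in ⊥ | out − | ==
  [3] u=2 | in − | out + | prev ⊥ | push {}
  [4] u=3 | in − | out − | prev ⊥ | push {}
  [5] u=4 | in ⊤ | out ⊤ | prev ⊥ | push {2}
  [6] u=5 | in ⊥ | out 0 | ==
  [7] u=6 | in ⊤ | out ⊤ | prev 0 | push {0,4}
  [8] u=2 | in ⊤ | out ⊤ | prev + | push {6}
  [9] u=0 | in ⊤ | out − | ==
  [10] u=4 | in ⊤ | out ⊤ | ==
  [11] u=6 | in ⊤ | out ⊤ | ==

Converged values:
  [0] −
  [1] −
  [2] ⊤
  [3] −
  [4] ⊤
  [5] 0
  [6] ⊤

⊤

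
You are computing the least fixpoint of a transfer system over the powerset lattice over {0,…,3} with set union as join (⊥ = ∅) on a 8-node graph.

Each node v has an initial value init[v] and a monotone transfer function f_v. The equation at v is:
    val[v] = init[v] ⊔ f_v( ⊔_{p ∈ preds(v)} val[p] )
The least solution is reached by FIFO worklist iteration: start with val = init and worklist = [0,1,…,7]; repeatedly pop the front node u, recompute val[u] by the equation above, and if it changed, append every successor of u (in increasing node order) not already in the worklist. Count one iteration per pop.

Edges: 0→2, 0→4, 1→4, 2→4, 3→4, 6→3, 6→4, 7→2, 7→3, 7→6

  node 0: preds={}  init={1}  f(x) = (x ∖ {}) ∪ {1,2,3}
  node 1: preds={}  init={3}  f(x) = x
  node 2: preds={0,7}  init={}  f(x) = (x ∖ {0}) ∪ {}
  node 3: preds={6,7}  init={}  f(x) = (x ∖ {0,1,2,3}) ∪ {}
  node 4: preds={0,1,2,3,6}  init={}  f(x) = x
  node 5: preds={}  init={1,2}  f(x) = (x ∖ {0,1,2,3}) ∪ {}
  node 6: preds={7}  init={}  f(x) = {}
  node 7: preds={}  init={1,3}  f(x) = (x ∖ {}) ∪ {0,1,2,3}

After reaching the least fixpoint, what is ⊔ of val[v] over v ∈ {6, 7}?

Worklist (11 pops):
  #1 pop 0: in={} → {1,2,3} (was {1}); enqueue []
  #2 pop 1: in={} → {3} (no change)
  #3 pop 2: in={1,2,3} → {1,2,3} (was {}); enqueue []
  #4 pop 3: in={1,3} → {} (no change)
  #5 pop 4: in={1,2,3} → {1,2,3} (was {}); enqueue []
  #6 pop 5: in={} → {1,2} (no change)
  #7 pop 6: in={1,3} → {} (no change)
  #8 pop 7: in={} → {0,1,2,3} (was {1,3}); enqueue [2,3,6]
  #9 pop 2: in={0,1,2,3} → {1,2,3} (no change)
  #10 pop 3: in={0,1,2,3} → {} (no change)
  #11 pop 6: in={0,1,2,3} → {} (no change)

Fixpoint:
  val[0] = {1,2,3}
  val[1] = {3}
  val[2] = {1,2,3}
  val[3] = {}
  val[4] = {1,2,3}
  val[5] = {1,2}
  val[6] = {}
  val[7] = {0,1,2,3}

{0,1,2,3}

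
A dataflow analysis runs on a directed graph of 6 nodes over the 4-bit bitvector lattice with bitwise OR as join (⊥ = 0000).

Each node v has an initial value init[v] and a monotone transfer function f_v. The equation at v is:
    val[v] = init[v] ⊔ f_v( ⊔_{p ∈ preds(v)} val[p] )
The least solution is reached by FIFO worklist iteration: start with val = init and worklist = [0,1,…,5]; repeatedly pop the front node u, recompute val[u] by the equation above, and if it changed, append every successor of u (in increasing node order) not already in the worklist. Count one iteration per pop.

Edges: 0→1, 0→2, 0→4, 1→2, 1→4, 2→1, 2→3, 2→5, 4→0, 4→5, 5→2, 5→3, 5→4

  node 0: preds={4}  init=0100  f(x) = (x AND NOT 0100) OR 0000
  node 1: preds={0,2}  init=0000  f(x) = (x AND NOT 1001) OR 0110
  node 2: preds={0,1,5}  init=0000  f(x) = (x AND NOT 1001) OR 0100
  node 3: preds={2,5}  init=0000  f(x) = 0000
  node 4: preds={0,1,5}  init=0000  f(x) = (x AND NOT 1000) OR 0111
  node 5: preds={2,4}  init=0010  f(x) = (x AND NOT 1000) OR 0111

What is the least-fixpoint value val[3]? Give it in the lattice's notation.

Worklist (12 pops):
  #1 pop 0: in=0000 → 0100 (no change)
  #2 pop 1: in=0100 → 0110 (was 0000); enqueue []
  #3 pop 2: in=0110 → 0110 (was 0000); enqueue [1]
  #4 pop 3: in=0110 → 0000 (no change)
  #5 pop 4: in=0110 → 0111 (was 0000); enqueue [0]
  #6 pop 5: in=0111 → 0111 (was 0010); enqueue [2,3,4]
  #7 pop 1: in=0110 → 0110 (no change)
  #8 pop 0: in=0111 → 0111 (was 0100); enqueue [1]
  #9 pop 2: in=0111 → 0110 (no change)
  #10 pop 3: in=0111 → 0000 (no change)
  #11 pop 4: in=0111 → 0111 (no change)
  #12 pop 1: in=0111 → 0110 (no change)

Fixpoint:
  val[0] = 0111
  val[1] = 0110
  val[2] = 0110
  val[3] = 0000
  val[4] = 0111
  val[5] = 0111

0000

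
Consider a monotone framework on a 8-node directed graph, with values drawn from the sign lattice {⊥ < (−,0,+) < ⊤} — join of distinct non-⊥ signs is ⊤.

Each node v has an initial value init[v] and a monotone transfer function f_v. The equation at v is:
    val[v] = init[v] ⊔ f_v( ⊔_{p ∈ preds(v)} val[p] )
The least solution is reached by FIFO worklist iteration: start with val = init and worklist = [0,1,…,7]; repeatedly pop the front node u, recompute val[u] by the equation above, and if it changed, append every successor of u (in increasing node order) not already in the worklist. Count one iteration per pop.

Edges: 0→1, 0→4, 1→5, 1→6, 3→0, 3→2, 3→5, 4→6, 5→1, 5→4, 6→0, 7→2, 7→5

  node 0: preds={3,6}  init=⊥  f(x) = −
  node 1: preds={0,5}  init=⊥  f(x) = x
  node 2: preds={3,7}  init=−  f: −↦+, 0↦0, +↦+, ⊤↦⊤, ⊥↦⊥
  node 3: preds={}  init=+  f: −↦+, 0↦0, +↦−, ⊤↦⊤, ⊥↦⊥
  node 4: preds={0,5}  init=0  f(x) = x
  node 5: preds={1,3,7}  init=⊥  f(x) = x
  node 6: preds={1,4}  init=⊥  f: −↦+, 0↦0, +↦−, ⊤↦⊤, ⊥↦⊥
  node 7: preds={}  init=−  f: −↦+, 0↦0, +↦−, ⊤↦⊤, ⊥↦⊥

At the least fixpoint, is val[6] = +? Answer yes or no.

Iteration log — 13 steps:
  step 1. node 0  ⊔preds=+  new=−  old=⊥  +wl: 
  step 2. node 1  ⊔preds=−  new=−  old=⊥  +wl: 
  step 3. node 2  ⊔preds=⊤  new=⊤  old=−  +wl: 
  step 4. node 3  ⊔preds=⊥  new=+  stable
  step 5. node 4  ⊔preds=−  new=⊤  old=0  +wl: 
  step 6. node 5  ⊔preds=⊤  new=⊤  old=⊥  +wl: 1,4
  step 7. node 6  ⊔preds=⊤  new=⊤  old=⊥  +wl: 0
  step 8. node 7  ⊔preds=⊥  new=−  stable
  step 9. node 1  ⊔preds=⊤  new=⊤  old=−  +wl: 5,6
  step 10. node 4  ⊔preds=⊤  new=⊤  stable
  step 11. node 0  ⊔preds=⊤  new=−  stable
  step 12. node 5  ⊔preds=⊤  new=⊤  stable
  step 13. node 6  ⊔preds=⊤  new=⊤  stable

Least fixpoint reached:
  node 0: −
  node 1: ⊤
  node 2: ⊤
  node 3: +
  node 4: ⊤
  node 5: ⊤
  node 6: ⊤
  node 7: −

no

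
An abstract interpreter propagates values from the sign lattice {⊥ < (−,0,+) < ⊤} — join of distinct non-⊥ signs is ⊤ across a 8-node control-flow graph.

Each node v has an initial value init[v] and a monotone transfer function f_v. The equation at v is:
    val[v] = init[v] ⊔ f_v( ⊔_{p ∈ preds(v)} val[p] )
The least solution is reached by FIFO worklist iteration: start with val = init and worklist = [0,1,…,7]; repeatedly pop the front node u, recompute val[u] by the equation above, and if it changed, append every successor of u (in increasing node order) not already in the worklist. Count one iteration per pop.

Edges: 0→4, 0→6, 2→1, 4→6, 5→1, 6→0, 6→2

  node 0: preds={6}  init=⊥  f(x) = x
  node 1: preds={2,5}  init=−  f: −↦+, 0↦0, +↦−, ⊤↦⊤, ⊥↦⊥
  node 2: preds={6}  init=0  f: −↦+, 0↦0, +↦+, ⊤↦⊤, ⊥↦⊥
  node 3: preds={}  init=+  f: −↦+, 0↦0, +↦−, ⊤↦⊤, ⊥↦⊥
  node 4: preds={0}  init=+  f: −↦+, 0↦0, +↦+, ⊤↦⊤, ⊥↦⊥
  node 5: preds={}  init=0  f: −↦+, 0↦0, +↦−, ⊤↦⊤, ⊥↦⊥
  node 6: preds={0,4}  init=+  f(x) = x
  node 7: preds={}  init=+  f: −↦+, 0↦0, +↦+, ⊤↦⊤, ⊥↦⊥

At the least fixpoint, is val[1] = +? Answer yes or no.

no

Iteration log — 9 steps:
  step 1. node 0  ⊔preds=+  new=+  old=⊥  +wl: 
  step 2. node 1  ⊔preds=0  new=⊤  old=−  +wl: 
  step 3. node 2  ⊔preds=+  new=⊤  old=0  +wl: 1
  step 4. node 3  ⊔preds=⊥  new=+  stable
  step 5. node 4  ⊔preds=+  new=+  stable
  step 6. node 5  ⊔preds=⊥  new=0  stable
  step 7. node 6  ⊔preds=+  new=+  stable
  step 8. node 7  ⊔preds=⊥  new=+  stable
  step 9. node 1  ⊔preds=⊤  new=⊤  stable

Least fixpoint reached:
  node 0: +
  node 1: ⊤
  node 2: ⊤
  node 3: +
  node 4: +
  node 5: 0
  node 6: +
  node 7: +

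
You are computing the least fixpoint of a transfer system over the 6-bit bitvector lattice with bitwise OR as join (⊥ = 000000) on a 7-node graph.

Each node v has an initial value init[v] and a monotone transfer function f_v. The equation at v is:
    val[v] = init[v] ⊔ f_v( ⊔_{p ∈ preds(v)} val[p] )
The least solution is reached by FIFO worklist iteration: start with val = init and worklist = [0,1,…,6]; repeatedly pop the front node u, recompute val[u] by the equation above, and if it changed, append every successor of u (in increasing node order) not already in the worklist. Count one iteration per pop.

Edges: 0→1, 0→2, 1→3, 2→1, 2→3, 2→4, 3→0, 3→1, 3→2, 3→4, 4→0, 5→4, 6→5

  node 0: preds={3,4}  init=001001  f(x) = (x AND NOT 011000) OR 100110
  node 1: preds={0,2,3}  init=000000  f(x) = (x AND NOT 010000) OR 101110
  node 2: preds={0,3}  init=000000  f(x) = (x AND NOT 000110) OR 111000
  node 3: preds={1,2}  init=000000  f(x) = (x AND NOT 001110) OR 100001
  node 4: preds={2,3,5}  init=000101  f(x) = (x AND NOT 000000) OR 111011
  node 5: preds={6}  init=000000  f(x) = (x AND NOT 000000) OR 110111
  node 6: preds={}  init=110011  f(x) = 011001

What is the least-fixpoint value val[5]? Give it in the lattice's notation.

Iteration log — 13 steps:
  step 1. node 0  ⊔preds=000101  new=101111  old=001001  +wl: 
  step 2. node 1  ⊔preds=101111  new=101111  old=000000  +wl: 
  step 3. node 2  ⊔preds=101111  new=111001  old=000000  +wl: 1
  step 4. node 3  ⊔preds=111111  new=110001  old=000000  +wl: 0,2
  step 5. node 4  ⊔preds=111001  new=111111  old=000101  +wl: 
  step 6. node 5  ⊔preds=110011  new=110111  old=000000  +wl: 4
  step 7. node 6  ⊔preds=000000  new=111011  old=110011  +wl: 5
  step 8. node 1  ⊔preds=111111  new=101111  stable
  step 9. node 0  ⊔preds=111111  new=101111  stable
  step 10. node 2  ⊔preds=111111  new=111001  stable
  step 11. node 4  ⊔preds=111111  new=111111  stable
  step 12. node 5  ⊔preds=111011  new=111111  old=110111  +wl: 4
  step 13. node 4  ⊔preds=111111  new=111111  stable

Least fixpoint reached:
  node 0: 101111
  node 1: 101111
  node 2: 111001
  node 3: 110001
  node 4: 111111
  node 5: 111111
  node 6: 111011

111111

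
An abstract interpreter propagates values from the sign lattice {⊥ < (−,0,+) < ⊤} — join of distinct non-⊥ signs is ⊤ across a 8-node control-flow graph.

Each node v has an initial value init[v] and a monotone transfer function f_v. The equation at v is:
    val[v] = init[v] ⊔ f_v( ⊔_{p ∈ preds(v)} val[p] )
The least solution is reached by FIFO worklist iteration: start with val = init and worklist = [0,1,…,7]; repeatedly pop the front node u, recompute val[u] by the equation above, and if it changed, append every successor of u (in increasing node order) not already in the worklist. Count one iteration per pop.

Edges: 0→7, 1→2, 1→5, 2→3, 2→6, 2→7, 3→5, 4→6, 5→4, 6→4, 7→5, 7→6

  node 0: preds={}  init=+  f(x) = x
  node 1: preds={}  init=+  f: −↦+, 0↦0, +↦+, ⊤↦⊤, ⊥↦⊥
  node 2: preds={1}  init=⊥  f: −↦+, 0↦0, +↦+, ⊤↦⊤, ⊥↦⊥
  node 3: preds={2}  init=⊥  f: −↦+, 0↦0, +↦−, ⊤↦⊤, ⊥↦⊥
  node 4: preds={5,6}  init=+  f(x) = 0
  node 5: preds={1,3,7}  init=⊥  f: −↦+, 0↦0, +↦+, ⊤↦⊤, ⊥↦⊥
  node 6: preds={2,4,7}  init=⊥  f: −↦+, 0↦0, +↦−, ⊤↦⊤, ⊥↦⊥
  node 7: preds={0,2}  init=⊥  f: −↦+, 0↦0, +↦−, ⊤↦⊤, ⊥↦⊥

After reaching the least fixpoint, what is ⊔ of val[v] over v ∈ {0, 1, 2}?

+

Trace (11 dequeues):
  [1] u=0 | in ⊥ | out + | ==
  [2] u=1 | in ⊥ | out + | ==
  [3] u=2 | in + | out + | prev ⊥ | push {}
  [4] u=3 | in + | out − | prev ⊥ | push {}
  [5] u=4 | in ⊥ | out ⊤ | prev + | push {}
  [6] u=5 | in ⊤ | out ⊤ | prev ⊥ | push {4}
  [7] u=6 | in ⊤ | out ⊤ | prev ⊥ | push {}
  [8] u=7 | in + | out − | prev ⊥ | push {5,6}
  [9] u=4 | in ⊤ | out ⊤ | ==
  [10] u=5 | in ⊤ | out ⊤ | ==
  [11] u=6 | in ⊤ | out ⊤ | ==

Converged values:
  [0] +
  [1] +
  [2] +
  [3] −
  [4] ⊤
  [5] ⊤
  [6] ⊤
  [7] −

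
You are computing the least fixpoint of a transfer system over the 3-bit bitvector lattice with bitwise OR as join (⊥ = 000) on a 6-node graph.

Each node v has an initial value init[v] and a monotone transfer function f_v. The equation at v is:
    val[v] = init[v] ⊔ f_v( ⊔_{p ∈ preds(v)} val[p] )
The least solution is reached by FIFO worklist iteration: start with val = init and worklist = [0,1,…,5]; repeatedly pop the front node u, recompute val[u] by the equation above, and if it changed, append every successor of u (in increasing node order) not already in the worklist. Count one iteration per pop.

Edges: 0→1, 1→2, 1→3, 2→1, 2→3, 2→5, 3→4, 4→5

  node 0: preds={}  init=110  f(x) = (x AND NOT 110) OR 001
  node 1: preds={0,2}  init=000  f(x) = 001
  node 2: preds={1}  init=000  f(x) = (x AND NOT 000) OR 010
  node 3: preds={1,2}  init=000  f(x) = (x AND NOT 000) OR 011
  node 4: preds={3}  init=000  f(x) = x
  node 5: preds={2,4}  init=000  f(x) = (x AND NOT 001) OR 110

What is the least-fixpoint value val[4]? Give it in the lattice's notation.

Worklist (7 pops):
  #1 pop 0: in=000 → 111 (was 110); enqueue []
  #2 pop 1: in=111 → 001 (was 000); enqueue []
  #3 pop 2: in=001 → 011 (was 000); enqueue [1]
  #4 pop 3: in=011 → 011 (was 000); enqueue []
  #5 pop 4: in=011 → 011 (was 000); enqueue []
  #6 pop 5: in=011 → 110 (was 000); enqueue []
  #7 pop 1: in=111 → 001 (no change)

Fixpoint:
  val[0] = 111
  val[1] = 001
  val[2] = 011
  val[3] = 011
  val[4] = 011
  val[5] = 110

011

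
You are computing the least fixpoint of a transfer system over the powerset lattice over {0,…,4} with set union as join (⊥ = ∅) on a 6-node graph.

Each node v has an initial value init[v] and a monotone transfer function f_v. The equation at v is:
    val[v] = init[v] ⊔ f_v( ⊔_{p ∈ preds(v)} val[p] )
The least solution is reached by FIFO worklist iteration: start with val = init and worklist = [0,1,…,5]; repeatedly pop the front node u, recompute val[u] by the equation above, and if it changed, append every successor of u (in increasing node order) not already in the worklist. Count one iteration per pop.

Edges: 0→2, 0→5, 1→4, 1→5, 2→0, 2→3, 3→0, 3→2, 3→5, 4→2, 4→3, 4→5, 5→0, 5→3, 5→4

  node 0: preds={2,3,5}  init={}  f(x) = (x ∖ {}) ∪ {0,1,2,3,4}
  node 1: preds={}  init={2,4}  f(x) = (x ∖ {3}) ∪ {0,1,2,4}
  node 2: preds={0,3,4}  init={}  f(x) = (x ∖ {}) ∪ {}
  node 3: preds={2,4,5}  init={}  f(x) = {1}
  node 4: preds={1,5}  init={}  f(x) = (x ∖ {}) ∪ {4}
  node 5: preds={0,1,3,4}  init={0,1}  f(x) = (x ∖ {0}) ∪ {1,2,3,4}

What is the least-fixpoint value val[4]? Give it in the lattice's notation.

{0,1,2,3,4}

Trace (13 dequeues):
  [1] u=0 | in {0,1} | out {0,1,2,3,4} | prev {} | push {}
  [2] u=1 | in {} | out {0,1,2,4} | prev {2,4} | push {}
  [3] u=2 | in {0,1,2,3,4} | out {0,1,2,3,4} | prev {} | push {0}
  [4] u=3 | in {0,1,2,3,4} | out {1} | prev {} | push {2}
  [5] u=4 | in {0,1,2,4} | out {0,1,2,4} | prev {} | push {3}
  [6] u=5 | in {0,1,2,3,4} | out {0,1,2,3,4} | prev {0,1} | push {4}
  [7] u=0 | in {0,1,2,3,4} | out {0,1,2,3,4} | ==
  [8] u=2 | in {0,1,2,3,4} | out {0,1,2,3,4} | ==
  [9] u=3 | in {0,1,2,3,4} | out {1} | ==
  [10] u=4 | in {0,1,2,3,4} | out {0,1,2,3,4} | prev {0,1,2,4} | push {2,3,5}
  [11] u=2 | in {0,1,2,3,4} | out {0,1,2,3,4} | ==
  [12] u=3 | in {0,1,2,3,4} | out {1} | ==
  [13] u=5 | in {0,1,2,3,4} | out {0,1,2,3,4} | ==

Converged values:
  [0] {0,1,2,3,4}
  [1] {0,1,2,4}
  [2] {0,1,2,3,4}
  [3] {1}
  [4] {0,1,2,3,4}
  [5] {0,1,2,3,4}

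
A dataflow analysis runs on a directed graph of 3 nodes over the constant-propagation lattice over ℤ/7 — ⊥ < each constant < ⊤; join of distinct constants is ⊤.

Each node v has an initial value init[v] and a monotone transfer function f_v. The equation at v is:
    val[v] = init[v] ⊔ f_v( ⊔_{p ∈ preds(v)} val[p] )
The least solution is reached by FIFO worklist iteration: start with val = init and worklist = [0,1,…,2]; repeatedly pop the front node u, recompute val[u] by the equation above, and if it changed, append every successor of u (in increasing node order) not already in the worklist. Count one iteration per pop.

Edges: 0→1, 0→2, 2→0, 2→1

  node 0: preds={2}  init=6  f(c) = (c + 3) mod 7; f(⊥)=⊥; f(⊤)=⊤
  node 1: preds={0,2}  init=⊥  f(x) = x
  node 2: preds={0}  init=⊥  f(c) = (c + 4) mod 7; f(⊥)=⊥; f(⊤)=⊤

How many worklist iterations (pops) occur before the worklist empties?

Trace (5 dequeues):
  [1] u=0 | in ⊥ | out 6 | ==
  [2] u=1 | in 6 | out 6 | prev ⊥ | push {}
  [3] u=2 | in 6 | out 3 | prev ⊥ | push {0,1}
  [4] u=0 | in 3 | out 6 | ==
  [5] u=1 | in ⊤ | out ⊤ | prev 6 | push {}

Converged values:
  [0] 6
  [1] ⊤
  [2] 3

5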